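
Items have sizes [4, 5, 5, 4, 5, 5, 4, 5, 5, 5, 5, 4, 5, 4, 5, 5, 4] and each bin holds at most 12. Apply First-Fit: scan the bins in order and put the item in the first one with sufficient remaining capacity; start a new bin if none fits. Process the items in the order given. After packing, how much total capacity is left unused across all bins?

4 → bin 1 (remaining 8)
5 → bin 1 (remaining 3)
5 → bin 2 (remaining 7)
4 → bin 2 (remaining 3)
5 → bin 3 (remaining 7)
5 → bin 3 (remaining 2)
4 → bin 4 (remaining 8)
5 → bin 4 (remaining 3)
5 → bin 5 (remaining 7)
5 → bin 5 (remaining 2)
5 → bin 6 (remaining 7)
4 → bin 6 (remaining 3)
5 → bin 7 (remaining 7)
4 → bin 7 (remaining 3)
5 → bin 8 (remaining 7)
5 → bin 8 (remaining 2)
4 → bin 9 (remaining 8)
9 bins × 12 = 108; used 79; unused 29.

29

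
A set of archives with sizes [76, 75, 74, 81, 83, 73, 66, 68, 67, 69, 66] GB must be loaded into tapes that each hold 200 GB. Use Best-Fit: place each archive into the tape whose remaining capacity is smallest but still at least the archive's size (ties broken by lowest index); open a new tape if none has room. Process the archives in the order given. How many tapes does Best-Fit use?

5 tapes

76 GB → tape 1 (remaining 124 GB)
75 GB → tape 1 (remaining 49 GB)
74 GB → tape 2 (remaining 126 GB)
81 GB → tape 2 (remaining 45 GB)
83 GB → tape 3 (remaining 117 GB)
73 GB → tape 3 (remaining 44 GB)
66 GB → tape 4 (remaining 134 GB)
68 GB → tape 4 (remaining 66 GB)
67 GB → tape 5 (remaining 133 GB)
69 GB → tape 5 (remaining 64 GB)
66 GB → tape 4 (remaining 0 GB)
Final tapes: [76,75] [74,81] [83,73] [66,68,66] [67,69].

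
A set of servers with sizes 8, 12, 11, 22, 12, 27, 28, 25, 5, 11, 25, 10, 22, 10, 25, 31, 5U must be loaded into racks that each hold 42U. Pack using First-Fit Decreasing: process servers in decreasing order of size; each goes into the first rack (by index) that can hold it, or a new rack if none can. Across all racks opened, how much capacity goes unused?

47

Sorted descending: 31, 28, 27, 25, 25, 25, 22, 22, 12, 12, 11, 11, 10, 10, 8, 5, 5.
31U → rack 1 (remaining 11U)
28U → rack 2 (remaining 14U)
27U → rack 3 (remaining 15U)
25U → rack 4 (remaining 17U)
25U → rack 5 (remaining 17U)
25U → rack 6 (remaining 17U)
22U → rack 7 (remaining 20U)
22U → rack 8 (remaining 20U)
12U → rack 2 (remaining 2U)
12U → rack 3 (remaining 3U)
11U → rack 1 (remaining 0U)
11U → rack 4 (remaining 6U)
10U → rack 5 (remaining 7U)
10U → rack 6 (remaining 7U)
8U → rack 7 (remaining 12U)
5U → rack 4 (remaining 1U)
5U → rack 5 (remaining 2U)
8 racks × 42U = 336U; used 289U; unused 47U.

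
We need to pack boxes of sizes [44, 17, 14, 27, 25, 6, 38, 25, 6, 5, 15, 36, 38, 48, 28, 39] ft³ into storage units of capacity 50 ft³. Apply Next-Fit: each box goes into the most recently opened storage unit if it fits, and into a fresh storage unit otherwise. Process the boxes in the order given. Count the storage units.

storage unit 1: place 44 ft³, 6 ft³ left
storage unit 2: place 17 ft³, 33 ft³ left
storage unit 2: place 14 ft³, 19 ft³ left
storage unit 3: place 27 ft³, 23 ft³ left
storage unit 4: place 25 ft³, 25 ft³ left
storage unit 4: place 6 ft³, 19 ft³ left
storage unit 5: place 38 ft³, 12 ft³ left
storage unit 6: place 25 ft³, 25 ft³ left
storage unit 6: place 6 ft³, 19 ft³ left
storage unit 6: place 5 ft³, 14 ft³ left
storage unit 7: place 15 ft³, 35 ft³ left
storage unit 8: place 36 ft³, 14 ft³ left
storage unit 9: place 38 ft³, 12 ft³ left
storage unit 10: place 48 ft³, 2 ft³ left
storage unit 11: place 28 ft³, 22 ft³ left
storage unit 12: place 39 ft³, 11 ft³ left
Final storage units: [44] [17,14] [27] [25,6] [38] [25,6,5] [15] [36] [38] [48] [28] [39].

12 storage units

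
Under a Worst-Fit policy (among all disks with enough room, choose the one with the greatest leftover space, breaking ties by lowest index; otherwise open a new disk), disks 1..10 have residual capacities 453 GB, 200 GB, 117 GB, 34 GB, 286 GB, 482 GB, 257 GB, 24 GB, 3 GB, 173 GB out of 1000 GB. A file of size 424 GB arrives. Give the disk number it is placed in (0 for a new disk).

Disks with room: disk 1 (453 GB), disk 6 (482 GB).
Most room is disk 6 with 482 GB free.

6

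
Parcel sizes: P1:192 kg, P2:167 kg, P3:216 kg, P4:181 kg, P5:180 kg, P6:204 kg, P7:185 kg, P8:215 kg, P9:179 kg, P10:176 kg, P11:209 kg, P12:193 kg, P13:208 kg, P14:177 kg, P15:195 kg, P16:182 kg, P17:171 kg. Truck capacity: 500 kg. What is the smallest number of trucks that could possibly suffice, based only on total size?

7

Total size = 192 + 167 + 216 + 181 + 180 + 204 + 185 + 215 + 179 + 176 + 209 + 193 + 208 + 177 + 195 + 182 + 171 = 3230 kg.
⌈3230 / 500⌉ = 7.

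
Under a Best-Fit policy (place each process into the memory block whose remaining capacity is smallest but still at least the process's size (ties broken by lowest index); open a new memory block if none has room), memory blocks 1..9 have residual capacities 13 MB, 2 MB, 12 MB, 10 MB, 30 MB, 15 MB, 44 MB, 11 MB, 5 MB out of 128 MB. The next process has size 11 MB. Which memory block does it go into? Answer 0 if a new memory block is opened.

Memory blocks with room: memory block 1 (13 MB), memory block 3 (12 MB), memory block 5 (30 MB), memory block 6 (15 MB), memory block 7 (44 MB), memory block 8 (11 MB).
Tightest fit is memory block 8 with 11 MB free.

8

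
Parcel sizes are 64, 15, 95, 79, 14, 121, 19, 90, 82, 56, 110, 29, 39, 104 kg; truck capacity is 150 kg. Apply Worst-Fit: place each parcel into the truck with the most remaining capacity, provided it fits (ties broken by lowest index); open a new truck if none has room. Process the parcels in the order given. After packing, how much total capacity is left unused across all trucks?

truck 1: place 64 kg, 86 kg left
truck 1: place 15 kg, 71 kg left
truck 2: place 95 kg, 55 kg left
truck 3: place 79 kg, 71 kg left
truck 1: place 14 kg, 57 kg left
truck 4: place 121 kg, 29 kg left
truck 3: place 19 kg, 52 kg left
truck 5: place 90 kg, 60 kg left
truck 6: place 82 kg, 68 kg left
truck 6: place 56 kg, 12 kg left
truck 7: place 110 kg, 40 kg left
truck 5: place 29 kg, 31 kg left
truck 1: place 39 kg, 18 kg left
truck 8: place 104 kg, 46 kg left
8 trucks × 150 kg = 1200 kg; used 917 kg; unused 283 kg.

283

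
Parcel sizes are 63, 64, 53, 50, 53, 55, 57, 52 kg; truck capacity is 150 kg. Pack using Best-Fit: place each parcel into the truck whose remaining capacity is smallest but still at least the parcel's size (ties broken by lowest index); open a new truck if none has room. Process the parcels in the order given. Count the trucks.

truck 1: place 63 kg, 87 kg left
truck 1: place 64 kg, 23 kg left
truck 2: place 53 kg, 97 kg left
truck 2: place 50 kg, 47 kg left
truck 3: place 53 kg, 97 kg left
truck 3: place 55 kg, 42 kg left
truck 4: place 57 kg, 93 kg left
truck 4: place 52 kg, 41 kg left
Final trucks: [63,64] [53,50] [53,55] [57,52].

4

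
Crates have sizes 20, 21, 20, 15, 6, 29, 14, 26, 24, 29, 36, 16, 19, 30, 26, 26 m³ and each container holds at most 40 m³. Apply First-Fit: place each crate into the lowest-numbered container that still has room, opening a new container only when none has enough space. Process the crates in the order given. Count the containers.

11

20 m³ → container 1 (remaining 20 m³)
21 m³ → container 2 (remaining 19 m³)
20 m³ → container 1 (remaining 0 m³)
15 m³ → container 2 (remaining 4 m³)
6 m³ → container 3 (remaining 34 m³)
29 m³ → container 3 (remaining 5 m³)
14 m³ → container 4 (remaining 26 m³)
26 m³ → container 4 (remaining 0 m³)
24 m³ → container 5 (remaining 16 m³)
29 m³ → container 6 (remaining 11 m³)
36 m³ → container 7 (remaining 4 m³)
16 m³ → container 5 (remaining 0 m³)
19 m³ → container 8 (remaining 21 m³)
30 m³ → container 9 (remaining 10 m³)
26 m³ → container 10 (remaining 14 m³)
26 m³ → container 11 (remaining 14 m³)
Final containers: [20,20] [21,15] [6,29] [14,26] [24,16] [29] [36] [19] [30] [26] [26].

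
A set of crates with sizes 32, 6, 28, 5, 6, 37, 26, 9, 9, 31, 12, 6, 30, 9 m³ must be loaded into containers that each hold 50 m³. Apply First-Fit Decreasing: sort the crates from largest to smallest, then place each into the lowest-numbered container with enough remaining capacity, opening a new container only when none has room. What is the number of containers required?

6 containers

Sorted descending: 37, 32, 31, 30, 28, 26, 12, 9, 9, 9, 6, 6, 6, 5.
Put 37 m³ in container 1; 13 m³ remain.
Put 32 m³ in container 2; 18 m³ remain.
Put 31 m³ in container 3; 19 m³ remain.
Put 30 m³ in container 4; 20 m³ remain.
Put 28 m³ in container 5; 22 m³ remain.
Put 26 m³ in container 6; 24 m³ remain.
Put 12 m³ in container 1; 1 m³ remain.
Put 9 m³ in container 2; 9 m³ remain.
Put 9 m³ in container 2; 0 m³ remain.
Put 9 m³ in container 3; 10 m³ remain.
Put 6 m³ in container 3; 4 m³ remain.
Put 6 m³ in container 4; 14 m³ remain.
Put 6 m³ in container 4; 8 m³ remain.
Put 5 m³ in container 4; 3 m³ remain.
Final containers: [37,12] [32,9,9] [31,9,6] [30,6,6,5] [28] [26].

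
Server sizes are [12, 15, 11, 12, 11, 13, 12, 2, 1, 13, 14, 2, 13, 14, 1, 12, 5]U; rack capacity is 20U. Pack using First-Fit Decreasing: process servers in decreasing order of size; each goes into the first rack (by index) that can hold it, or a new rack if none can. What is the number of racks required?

12

Sorted descending: 15, 14, 14, 13, 13, 13, 12, 12, 12, 12, 11, 11, 5, 2, 2, 1, 1.
Put 15U in rack 1; 5U remain.
Put 14U in rack 2; 6U remain.
Put 14U in rack 3; 6U remain.
Put 13U in rack 4; 7U remain.
Put 13U in rack 5; 7U remain.
Put 13U in rack 6; 7U remain.
Put 12U in rack 7; 8U remain.
Put 12U in rack 8; 8U remain.
Put 12U in rack 9; 8U remain.
Put 12U in rack 10; 8U remain.
Put 11U in rack 11; 9U remain.
Put 11U in rack 12; 9U remain.
Put 5U in rack 1; 0U remain.
Put 2U in rack 2; 4U remain.
Put 2U in rack 2; 2U remain.
Put 1U in rack 2; 1U remain.
Put 1U in rack 2; 0U remain.
Final racks: [15,5] [14,2,2,1,1] [14] [13] [13] [13] [12] [12] [12] [12] [11] [11].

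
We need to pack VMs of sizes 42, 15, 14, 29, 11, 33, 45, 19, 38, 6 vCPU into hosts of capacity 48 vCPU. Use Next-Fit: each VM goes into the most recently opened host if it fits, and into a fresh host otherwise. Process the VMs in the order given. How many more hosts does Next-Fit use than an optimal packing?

Next-Fit: [42] [15,14] [29,11] [33] [45] [19] [38,6] → 7 hosts.
Total size 252 vCPU; any packing needs at least ⌈252/48⌉ = 6 hosts.
An optimal packing achieves that bound: [45] [42,6] [38] [33,15] [29,19] [14,11] → 6 hosts.
Excess: 7 − 6 = 1.

1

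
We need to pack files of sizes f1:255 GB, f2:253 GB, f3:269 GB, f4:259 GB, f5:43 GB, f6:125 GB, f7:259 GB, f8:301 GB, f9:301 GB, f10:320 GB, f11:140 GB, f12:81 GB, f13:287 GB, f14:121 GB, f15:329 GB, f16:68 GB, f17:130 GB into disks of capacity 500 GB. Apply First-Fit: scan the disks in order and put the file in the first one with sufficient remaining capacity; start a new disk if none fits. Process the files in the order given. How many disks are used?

Put f1 (255 GB) in disk 1; 245 GB remain.
Put f2 (253 GB) in disk 2; 247 GB remain.
Put f3 (269 GB) in disk 3; 231 GB remain.
Put f4 (259 GB) in disk 4; 241 GB remain.
Put f5 (43 GB) in disk 1; 202 GB remain.
Put f6 (125 GB) in disk 1; 77 GB remain.
Put f7 (259 GB) in disk 5; 241 GB remain.
Put f8 (301 GB) in disk 6; 199 GB remain.
Put f9 (301 GB) in disk 7; 199 GB remain.
Put f10 (320 GB) in disk 8; 180 GB remain.
Put f11 (140 GB) in disk 2; 107 GB remain.
Put f12 (81 GB) in disk 2; 26 GB remain.
Put f13 (287 GB) in disk 9; 213 GB remain.
Put f14 (121 GB) in disk 3; 110 GB remain.
Put f15 (329 GB) in disk 10; 171 GB remain.
Put f16 (68 GB) in disk 1; 9 GB remain.
Put f17 (130 GB) in disk 4; 111 GB remain.
Final disks: [255,43,125,68] [253,140,81] [269,121] [259,130] [259] [301] [301] [320] [287] [329].

10 disks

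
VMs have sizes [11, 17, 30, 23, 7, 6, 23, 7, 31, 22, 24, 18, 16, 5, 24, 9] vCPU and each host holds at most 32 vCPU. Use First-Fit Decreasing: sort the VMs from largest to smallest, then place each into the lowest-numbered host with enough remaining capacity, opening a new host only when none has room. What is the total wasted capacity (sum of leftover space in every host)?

47

Sorted descending: 31, 30, 24, 24, 23, 23, 22, 18, 17, 16, 11, 9, 7, 7, 6, 5.
Put 31 vCPU in host 1; 1 vCPU remain.
Put 30 vCPU in host 2; 2 vCPU remain.
Put 24 vCPU in host 3; 8 vCPU remain.
Put 24 vCPU in host 4; 8 vCPU remain.
Put 23 vCPU in host 5; 9 vCPU remain.
Put 23 vCPU in host 6; 9 vCPU remain.
Put 22 vCPU in host 7; 10 vCPU remain.
Put 18 vCPU in host 8; 14 vCPU remain.
Put 17 vCPU in host 9; 15 vCPU remain.
Put 16 vCPU in host 10; 16 vCPU remain.
Put 11 vCPU in host 8; 3 vCPU remain.
Put 9 vCPU in host 5; 0 vCPU remain.
Put 7 vCPU in host 3; 1 vCPU remain.
Put 7 vCPU in host 4; 1 vCPU remain.
Put 6 vCPU in host 6; 3 vCPU remain.
Put 5 vCPU in host 7; 5 vCPU remain.
10 hosts × 32 vCPU = 320 vCPU; used 273 vCPU; unused 47 vCPU.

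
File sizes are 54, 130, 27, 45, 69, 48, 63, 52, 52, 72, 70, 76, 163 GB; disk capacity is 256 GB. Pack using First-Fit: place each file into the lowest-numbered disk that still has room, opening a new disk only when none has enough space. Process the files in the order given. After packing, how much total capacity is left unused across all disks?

Put 54 GB in disk 1; 202 GB remain.
Put 130 GB in disk 1; 72 GB remain.
Put 27 GB in disk 1; 45 GB remain.
Put 45 GB in disk 1; 0 GB remain.
Put 69 GB in disk 2; 187 GB remain.
Put 48 GB in disk 2; 139 GB remain.
Put 63 GB in disk 2; 76 GB remain.
Put 52 GB in disk 2; 24 GB remain.
Put 52 GB in disk 3; 204 GB remain.
Put 72 GB in disk 3; 132 GB remain.
Put 70 GB in disk 3; 62 GB remain.
Put 76 GB in disk 4; 180 GB remain.
Put 163 GB in disk 4; 17 GB remain.
4 disks × 256 GB = 1024 GB; used 921 GB; unused 103 GB.

103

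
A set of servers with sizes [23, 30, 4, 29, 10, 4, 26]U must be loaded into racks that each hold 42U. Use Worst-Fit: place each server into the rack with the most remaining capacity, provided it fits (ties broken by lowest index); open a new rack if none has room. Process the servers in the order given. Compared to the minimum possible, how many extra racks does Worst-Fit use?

0

Worst-Fit: [23,4,10] [30] [29,4] [26] → 4 racks.
4 servers exceed 21U (half the capacity), and no two of those can share a rack, so at least 4 racks are needed.
So 4 is already optimal.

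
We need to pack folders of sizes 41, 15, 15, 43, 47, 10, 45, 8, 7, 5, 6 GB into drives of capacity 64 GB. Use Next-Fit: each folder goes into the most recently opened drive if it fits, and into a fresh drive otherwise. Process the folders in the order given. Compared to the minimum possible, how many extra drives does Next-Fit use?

1

Next-Fit: [41,15] [15,43] [47,10] [45,8,7] [5,6] → 5 drives.
Total size 242 GB; any packing needs at least ⌈242/64⌉ = 4 drives.
An optimal packing achieves that bound: [47,15] [45,15] [43,10,8] [41,7,6,5] → 4 drives.
Excess: 5 − 4 = 1.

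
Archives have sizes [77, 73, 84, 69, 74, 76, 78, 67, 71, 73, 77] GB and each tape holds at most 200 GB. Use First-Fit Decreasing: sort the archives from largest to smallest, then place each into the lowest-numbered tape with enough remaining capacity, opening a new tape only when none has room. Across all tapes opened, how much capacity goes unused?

381

Sorted descending: 84, 78, 77, 77, 76, 74, 73, 73, 71, 69, 67.
Put 84 GB in tape 1; 116 GB remain.
Put 78 GB in tape 1; 38 GB remain.
Put 77 GB in tape 2; 123 GB remain.
Put 77 GB in tape 2; 46 GB remain.
Put 76 GB in tape 3; 124 GB remain.
Put 74 GB in tape 3; 50 GB remain.
Put 73 GB in tape 4; 127 GB remain.
Put 73 GB in tape 4; 54 GB remain.
Put 71 GB in tape 5; 129 GB remain.
Put 69 GB in tape 5; 60 GB remain.
Put 67 GB in tape 6; 133 GB remain.
6 tapes × 200 GB = 1200 GB; used 819 GB; unused 381 GB.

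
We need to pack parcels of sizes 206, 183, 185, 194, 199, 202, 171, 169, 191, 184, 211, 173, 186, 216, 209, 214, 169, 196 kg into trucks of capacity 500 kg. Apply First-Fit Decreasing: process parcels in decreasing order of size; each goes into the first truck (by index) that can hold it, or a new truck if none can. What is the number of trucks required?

Sorted descending: 216, 214, 211, 209, 206, 202, 199, 196, 194, 191, 186, 185, 184, 183, 173, 171, 169, 169.
Put 216 kg in truck 1; 284 kg remain.
Put 214 kg in truck 1; 70 kg remain.
Put 211 kg in truck 2; 289 kg remain.
Put 209 kg in truck 2; 80 kg remain.
Put 206 kg in truck 3; 294 kg remain.
Put 202 kg in truck 3; 92 kg remain.
Put 199 kg in truck 4; 301 kg remain.
Put 196 kg in truck 4; 105 kg remain.
Put 194 kg in truck 5; 306 kg remain.
Put 191 kg in truck 5; 115 kg remain.
Put 186 kg in truck 6; 314 kg remain.
Put 185 kg in truck 6; 129 kg remain.
Put 184 kg in truck 7; 316 kg remain.
Put 183 kg in truck 7; 133 kg remain.
Put 173 kg in truck 8; 327 kg remain.
Put 171 kg in truck 8; 156 kg remain.
Put 169 kg in truck 9; 331 kg remain.
Put 169 kg in truck 9; 162 kg remain.
Final trucks: [216,214] [211,209] [206,202] [199,196] [194,191] [186,185] [184,183] [173,171] [169,169].

9 trucks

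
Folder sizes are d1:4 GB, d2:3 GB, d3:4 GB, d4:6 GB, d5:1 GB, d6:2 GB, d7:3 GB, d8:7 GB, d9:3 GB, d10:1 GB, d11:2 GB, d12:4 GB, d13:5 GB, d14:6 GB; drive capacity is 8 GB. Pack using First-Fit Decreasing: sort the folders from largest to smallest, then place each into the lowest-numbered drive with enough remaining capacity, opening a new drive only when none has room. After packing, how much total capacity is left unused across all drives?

Sorted descending: 7, 6, 6, 5, 4, 4, 4, 3, 3, 3, 2, 2, 1, 1.
Put 7 GB in drive 1; 1 GB remain.
Put 6 GB in drive 2; 2 GB remain.
Put 6 GB in drive 3; 2 GB remain.
Put 5 GB in drive 4; 3 GB remain.
Put 4 GB in drive 5; 4 GB remain.
Put 4 GB in drive 5; 0 GB remain.
Put 4 GB in drive 6; 4 GB remain.
Put 3 GB in drive 4; 0 GB remain.
Put 3 GB in drive 6; 1 GB remain.
Put 3 GB in drive 7; 5 GB remain.
Put 2 GB in drive 2; 0 GB remain.
Put 2 GB in drive 3; 0 GB remain.
Put 1 GB in drive 1; 0 GB remain.
Put 1 GB in drive 6; 0 GB remain.
7 drives × 8 GB = 56 GB; used 51 GB; unused 5 GB.

5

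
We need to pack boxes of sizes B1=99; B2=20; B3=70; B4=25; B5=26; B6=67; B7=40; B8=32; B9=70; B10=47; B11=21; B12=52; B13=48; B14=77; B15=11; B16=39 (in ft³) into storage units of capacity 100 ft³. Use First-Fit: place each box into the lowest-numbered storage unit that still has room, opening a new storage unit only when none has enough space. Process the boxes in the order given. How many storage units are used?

8 storage units

storage unit 1: place B1 (99 ft³), 1 ft³ left
storage unit 2: place B2 (20 ft³), 80 ft³ left
storage unit 2: place B3 (70 ft³), 10 ft³ left
storage unit 3: place B4 (25 ft³), 75 ft³ left
storage unit 3: place B5 (26 ft³), 49 ft³ left
storage unit 4: place B6 (67 ft³), 33 ft³ left
storage unit 3: place B7 (40 ft³), 9 ft³ left
storage unit 4: place B8 (32 ft³), 1 ft³ left
storage unit 5: place B9 (70 ft³), 30 ft³ left
storage unit 6: place B10 (47 ft³), 53 ft³ left
storage unit 5: place B11 (21 ft³), 9 ft³ left
storage unit 6: place B12 (52 ft³), 1 ft³ left
storage unit 7: place B13 (48 ft³), 52 ft³ left
storage unit 8: place B14 (77 ft³), 23 ft³ left
storage unit 7: place B15 (11 ft³), 41 ft³ left
storage unit 7: place B16 (39 ft³), 2 ft³ left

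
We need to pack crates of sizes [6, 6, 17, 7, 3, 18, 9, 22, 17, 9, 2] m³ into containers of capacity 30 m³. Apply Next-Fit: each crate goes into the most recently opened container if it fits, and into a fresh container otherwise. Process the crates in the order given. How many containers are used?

5

6 m³ → container 1 (remaining 24 m³)
6 m³ → container 1 (remaining 18 m³)
17 m³ → container 1 (remaining 1 m³)
7 m³ → container 2 (remaining 23 m³)
3 m³ → container 2 (remaining 20 m³)
18 m³ → container 2 (remaining 2 m³)
9 m³ → container 3 (remaining 21 m³)
22 m³ → container 4 (remaining 8 m³)
17 m³ → container 5 (remaining 13 m³)
9 m³ → container 5 (remaining 4 m³)
2 m³ → container 5 (remaining 2 m³)
Final containers: [6,6,17] [7,3,18] [9] [22] [17,9,2].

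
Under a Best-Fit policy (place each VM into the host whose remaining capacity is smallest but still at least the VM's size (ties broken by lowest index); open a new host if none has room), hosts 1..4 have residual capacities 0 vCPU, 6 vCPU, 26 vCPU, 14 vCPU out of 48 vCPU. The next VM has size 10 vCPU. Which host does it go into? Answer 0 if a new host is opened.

4

Hosts with room: host 3 (26 vCPU), host 4 (14 vCPU).
Tightest fit is host 4 with 14 vCPU free.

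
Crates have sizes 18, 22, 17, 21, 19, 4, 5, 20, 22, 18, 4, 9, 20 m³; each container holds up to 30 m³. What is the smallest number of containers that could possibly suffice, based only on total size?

7

Total size = 18 + 22 + 17 + 21 + 19 + 4 + 5 + 20 + 22 + 18 + 4 + 9 + 20 = 199 m³.
⌈199 / 30⌉ = 7.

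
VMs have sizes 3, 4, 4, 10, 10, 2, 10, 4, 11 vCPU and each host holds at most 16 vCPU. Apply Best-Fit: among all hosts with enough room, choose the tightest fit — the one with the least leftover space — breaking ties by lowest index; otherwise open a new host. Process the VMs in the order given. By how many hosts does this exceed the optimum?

Best-Fit: [3,4,4,2] [10,4] [10] [10] [11] → 5 hosts.
Total size 58 vCPU; any packing needs at least ⌈58/16⌉ = 4 hosts.
An optimal packing achieves that bound: [11,4] [10,4,2] [10,4] [10,3] → 4 hosts.
Excess: 5 − 4 = 1.

1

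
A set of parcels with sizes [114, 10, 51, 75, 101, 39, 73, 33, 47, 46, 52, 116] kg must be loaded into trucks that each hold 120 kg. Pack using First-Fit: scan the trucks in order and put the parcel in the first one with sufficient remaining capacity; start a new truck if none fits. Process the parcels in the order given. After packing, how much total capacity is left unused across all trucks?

114 kg → truck 1 (remaining 6 kg)
10 kg → truck 2 (remaining 110 kg)
51 kg → truck 2 (remaining 59 kg)
75 kg → truck 3 (remaining 45 kg)
101 kg → truck 4 (remaining 19 kg)
39 kg → truck 2 (remaining 20 kg)
73 kg → truck 5 (remaining 47 kg)
33 kg → truck 3 (remaining 12 kg)
47 kg → truck 5 (remaining 0 kg)
46 kg → truck 6 (remaining 74 kg)
52 kg → truck 6 (remaining 22 kg)
116 kg → truck 7 (remaining 4 kg)
7 trucks × 120 kg = 840 kg; used 757 kg; unused 83 kg.

83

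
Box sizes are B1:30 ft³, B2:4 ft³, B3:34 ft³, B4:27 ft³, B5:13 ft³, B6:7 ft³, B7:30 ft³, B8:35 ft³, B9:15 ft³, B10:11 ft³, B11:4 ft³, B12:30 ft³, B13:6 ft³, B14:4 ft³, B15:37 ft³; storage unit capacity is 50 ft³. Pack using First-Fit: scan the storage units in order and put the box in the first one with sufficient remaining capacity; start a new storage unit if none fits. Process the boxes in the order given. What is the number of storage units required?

7

B1 (30 ft³) → storage unit 1 (remaining 20 ft³)
B2 (4 ft³) → storage unit 1 (remaining 16 ft³)
B3 (34 ft³) → storage unit 2 (remaining 16 ft³)
B4 (27 ft³) → storage unit 3 (remaining 23 ft³)
B5 (13 ft³) → storage unit 1 (remaining 3 ft³)
B6 (7 ft³) → storage unit 2 (remaining 9 ft³)
B7 (30 ft³) → storage unit 4 (remaining 20 ft³)
B8 (35 ft³) → storage unit 5 (remaining 15 ft³)
B9 (15 ft³) → storage unit 3 (remaining 8 ft³)
B10 (11 ft³) → storage unit 4 (remaining 9 ft³)
B11 (4 ft³) → storage unit 2 (remaining 5 ft³)
B12 (30 ft³) → storage unit 6 (remaining 20 ft³)
B13 (6 ft³) → storage unit 3 (remaining 2 ft³)
B14 (4 ft³) → storage unit 2 (remaining 1 ft³)
B15 (37 ft³) → storage unit 7 (remaining 13 ft³)
Final storage units: [30,4,13] [34,7,4,4] [27,15,6] [30,11] [35] [30] [37].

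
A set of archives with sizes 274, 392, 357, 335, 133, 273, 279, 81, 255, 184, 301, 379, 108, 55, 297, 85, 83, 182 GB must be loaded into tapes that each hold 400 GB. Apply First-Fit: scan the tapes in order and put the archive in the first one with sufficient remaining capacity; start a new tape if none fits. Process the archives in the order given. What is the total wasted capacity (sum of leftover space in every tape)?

274 GB → tape 1 (remaining 126 GB)
392 GB → tape 2 (remaining 8 GB)
357 GB → tape 3 (remaining 43 GB)
335 GB → tape 4 (remaining 65 GB)
133 GB → tape 5 (remaining 267 GB)
273 GB → tape 6 (remaining 127 GB)
279 GB → tape 7 (remaining 121 GB)
81 GB → tape 1 (remaining 45 GB)
255 GB → tape 5 (remaining 12 GB)
184 GB → tape 8 (remaining 216 GB)
301 GB → tape 9 (remaining 99 GB)
379 GB → tape 10 (remaining 21 GB)
108 GB → tape 6 (remaining 19 GB)
55 GB → tape 4 (remaining 10 GB)
297 GB → tape 11 (remaining 103 GB)
85 GB → tape 7 (remaining 36 GB)
83 GB → tape 8 (remaining 133 GB)
182 GB → tape 12 (remaining 218 GB)
12 tapes × 400 GB = 4800 GB; used 4053 GB; unused 747 GB.

747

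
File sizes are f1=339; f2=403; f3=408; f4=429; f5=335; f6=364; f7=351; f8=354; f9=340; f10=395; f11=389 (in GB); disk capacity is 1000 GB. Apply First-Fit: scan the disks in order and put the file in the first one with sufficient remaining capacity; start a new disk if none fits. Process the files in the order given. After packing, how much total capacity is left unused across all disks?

Put f1 (339 GB) in disk 1; 661 GB remain.
Put f2 (403 GB) in disk 1; 258 GB remain.
Put f3 (408 GB) in disk 2; 592 GB remain.
Put f4 (429 GB) in disk 2; 163 GB remain.
Put f5 (335 GB) in disk 3; 665 GB remain.
Put f6 (364 GB) in disk 3; 301 GB remain.
Put f7 (351 GB) in disk 4; 649 GB remain.
Put f8 (354 GB) in disk 4; 295 GB remain.
Put f9 (340 GB) in disk 5; 660 GB remain.
Put f10 (395 GB) in disk 5; 265 GB remain.
Put f11 (389 GB) in disk 6; 611 GB remain.
6 disks × 1000 GB = 6000 GB; used 4107 GB; unused 1893 GB.

1893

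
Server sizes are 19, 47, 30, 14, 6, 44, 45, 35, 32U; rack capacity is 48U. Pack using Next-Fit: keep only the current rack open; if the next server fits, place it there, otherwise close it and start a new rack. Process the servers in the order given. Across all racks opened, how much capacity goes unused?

Put 19U in rack 1; 29U remain.
Put 47U in rack 2; 1U remain.
Put 30U in rack 3; 18U remain.
Put 14U in rack 3; 4U remain.
Put 6U in rack 4; 42U remain.
Put 44U in rack 5; 4U remain.
Put 45U in rack 6; 3U remain.
Put 35U in rack 7; 13U remain.
Put 32U in rack 8; 16U remain.
8 racks × 48U = 384U; used 272U; unused 112U.

112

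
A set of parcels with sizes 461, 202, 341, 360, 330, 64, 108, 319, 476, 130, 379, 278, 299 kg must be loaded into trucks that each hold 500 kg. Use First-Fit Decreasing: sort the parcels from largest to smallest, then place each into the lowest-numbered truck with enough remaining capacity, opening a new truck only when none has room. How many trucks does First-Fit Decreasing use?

Sorted descending: 476, 461, 379, 360, 341, 330, 319, 299, 278, 202, 130, 108, 64.
476 kg → truck 1 (remaining 24 kg)
461 kg → truck 2 (remaining 39 kg)
379 kg → truck 3 (remaining 121 kg)
360 kg → truck 4 (remaining 140 kg)
341 kg → truck 5 (remaining 159 kg)
330 kg → truck 6 (remaining 170 kg)
319 kg → truck 7 (remaining 181 kg)
299 kg → truck 8 (remaining 201 kg)
278 kg → truck 9 (remaining 222 kg)
202 kg → truck 9 (remaining 20 kg)
130 kg → truck 4 (remaining 10 kg)
108 kg → truck 3 (remaining 13 kg)
64 kg → truck 5 (remaining 95 kg)

9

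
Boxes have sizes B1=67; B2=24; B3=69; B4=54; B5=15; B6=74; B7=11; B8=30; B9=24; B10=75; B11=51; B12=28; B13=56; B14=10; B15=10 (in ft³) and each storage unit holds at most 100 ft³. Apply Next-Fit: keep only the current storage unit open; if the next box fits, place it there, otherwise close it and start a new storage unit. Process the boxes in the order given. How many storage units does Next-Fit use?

8

B1 (67 ft³) → storage unit 1 (remaining 33 ft³)
B2 (24 ft³) → storage unit 1 (remaining 9 ft³)
B3 (69 ft³) → storage unit 2 (remaining 31 ft³)
B4 (54 ft³) → storage unit 3 (remaining 46 ft³)
B5 (15 ft³) → storage unit 3 (remaining 31 ft³)
B6 (74 ft³) → storage unit 4 (remaining 26 ft³)
B7 (11 ft³) → storage unit 4 (remaining 15 ft³)
B8 (30 ft³) → storage unit 5 (remaining 70 ft³)
B9 (24 ft³) → storage unit 5 (remaining 46 ft³)
B10 (75 ft³) → storage unit 6 (remaining 25 ft³)
B11 (51 ft³) → storage unit 7 (remaining 49 ft³)
B12 (28 ft³) → storage unit 7 (remaining 21 ft³)
B13 (56 ft³) → storage unit 8 (remaining 44 ft³)
B14 (10 ft³) → storage unit 8 (remaining 34 ft³)
B15 (10 ft³) → storage unit 8 (remaining 24 ft³)
Final storage units: [67,24] [69] [54,15] [74,11] [30,24] [75] [51,28] [56,10,10].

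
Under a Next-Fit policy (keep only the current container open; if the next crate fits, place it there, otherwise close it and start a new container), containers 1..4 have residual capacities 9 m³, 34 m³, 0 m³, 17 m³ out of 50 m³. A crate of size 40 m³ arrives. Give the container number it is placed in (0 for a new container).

0

Next-Fit only looks at container 4, which has 17 m³ free.
40 m³ does not fit, so a new container is opened.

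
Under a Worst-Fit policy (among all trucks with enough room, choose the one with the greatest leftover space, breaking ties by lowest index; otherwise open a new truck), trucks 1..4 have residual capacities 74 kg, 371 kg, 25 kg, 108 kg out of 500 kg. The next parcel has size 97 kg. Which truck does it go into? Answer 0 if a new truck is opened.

Trucks with room: truck 2 (371 kg), truck 4 (108 kg).
Most room is truck 2 with 371 kg free.

2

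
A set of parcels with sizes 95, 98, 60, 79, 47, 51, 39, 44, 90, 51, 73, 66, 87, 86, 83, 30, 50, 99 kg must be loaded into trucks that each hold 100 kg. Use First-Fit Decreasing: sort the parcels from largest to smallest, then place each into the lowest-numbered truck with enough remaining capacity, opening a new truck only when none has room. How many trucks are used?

14 trucks

Sorted descending: 99, 98, 95, 90, 87, 86, 83, 79, 73, 66, 60, 51, 51, 50, 47, 44, 39, 30.
truck 1: place 99 kg, 1 kg left
truck 2: place 98 kg, 2 kg left
truck 3: place 95 kg, 5 kg left
truck 4: place 90 kg, 10 kg left
truck 5: place 87 kg, 13 kg left
truck 6: place 86 kg, 14 kg left
truck 7: place 83 kg, 17 kg left
truck 8: place 79 kg, 21 kg left
truck 9: place 73 kg, 27 kg left
truck 10: place 66 kg, 34 kg left
truck 11: place 60 kg, 40 kg left
truck 12: place 51 kg, 49 kg left
truck 13: place 51 kg, 49 kg left
truck 14: place 50 kg, 50 kg left
truck 12: place 47 kg, 2 kg left
truck 13: place 44 kg, 5 kg left
truck 11: place 39 kg, 1 kg left
truck 10: place 30 kg, 4 kg left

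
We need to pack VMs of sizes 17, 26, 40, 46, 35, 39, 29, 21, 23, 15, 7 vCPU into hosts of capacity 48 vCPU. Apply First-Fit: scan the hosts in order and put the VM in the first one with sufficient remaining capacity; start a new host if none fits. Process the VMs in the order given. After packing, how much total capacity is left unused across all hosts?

host 1: place 17 vCPU, 31 vCPU left
host 1: place 26 vCPU, 5 vCPU left
host 2: place 40 vCPU, 8 vCPU left
host 3: place 46 vCPU, 2 vCPU left
host 4: place 35 vCPU, 13 vCPU left
host 5: place 39 vCPU, 9 vCPU left
host 6: place 29 vCPU, 19 vCPU left
host 7: place 21 vCPU, 27 vCPU left
host 7: place 23 vCPU, 4 vCPU left
host 6: place 15 vCPU, 4 vCPU left
host 2: place 7 vCPU, 1 vCPU left
7 hosts × 48 vCPU = 336 vCPU; used 298 vCPU; unused 38 vCPU.

38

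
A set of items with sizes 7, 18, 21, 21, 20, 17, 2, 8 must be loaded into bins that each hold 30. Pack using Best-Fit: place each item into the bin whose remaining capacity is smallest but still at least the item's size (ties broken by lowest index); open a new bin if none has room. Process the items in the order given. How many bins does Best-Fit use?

Put 7 in bin 1; 23 remain.
Put 18 in bin 1; 5 remain.
Put 21 in bin 2; 9 remain.
Put 21 in bin 3; 9 remain.
Put 20 in bin 4; 10 remain.
Put 17 in bin 5; 13 remain.
Put 2 in bin 1; 3 remain.
Put 8 in bin 2; 1 remain.
Final bins: [7,18,2] [21,8] [21] [20] [17].

5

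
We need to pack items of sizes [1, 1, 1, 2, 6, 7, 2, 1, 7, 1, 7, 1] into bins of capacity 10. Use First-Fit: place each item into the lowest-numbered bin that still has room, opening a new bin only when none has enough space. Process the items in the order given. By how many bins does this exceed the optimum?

1

First-Fit: [1,1,1,2,2,1,1,1] [6] [7] [7] [7] → 5 bins.
Total size 37; any packing needs at least ⌈37/10⌉ = 4 bins.
An optimal packing achieves that bound: [7,2,1] [7,2,1] [7,1,1,1] [6,1] → 4 bins.
Excess: 5 − 4 = 1.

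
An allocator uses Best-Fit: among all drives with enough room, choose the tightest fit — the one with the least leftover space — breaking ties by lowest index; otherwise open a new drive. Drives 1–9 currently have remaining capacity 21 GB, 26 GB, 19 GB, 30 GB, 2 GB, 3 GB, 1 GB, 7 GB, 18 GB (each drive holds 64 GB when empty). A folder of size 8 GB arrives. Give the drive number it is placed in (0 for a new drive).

Drives with room: drive 1 (21 GB), drive 2 (26 GB), drive 3 (19 GB), drive 4 (30 GB), drive 9 (18 GB).
Tightest fit is drive 9 with 18 GB free.

9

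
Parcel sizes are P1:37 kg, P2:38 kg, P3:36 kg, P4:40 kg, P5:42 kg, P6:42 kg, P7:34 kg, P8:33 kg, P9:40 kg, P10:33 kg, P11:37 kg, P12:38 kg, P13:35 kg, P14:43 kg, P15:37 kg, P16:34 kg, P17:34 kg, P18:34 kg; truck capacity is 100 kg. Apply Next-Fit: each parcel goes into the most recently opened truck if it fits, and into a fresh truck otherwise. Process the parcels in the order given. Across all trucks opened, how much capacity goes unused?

truck 1: place P1 (37 kg), 63 kg left
truck 1: place P2 (38 kg), 25 kg left
truck 2: place P3 (36 kg), 64 kg left
truck 2: place P4 (40 kg), 24 kg left
truck 3: place P5 (42 kg), 58 kg left
truck 3: place P6 (42 kg), 16 kg left
truck 4: place P7 (34 kg), 66 kg left
truck 4: place P8 (33 kg), 33 kg left
truck 5: place P9 (40 kg), 60 kg left
truck 5: place P10 (33 kg), 27 kg left
truck 6: place P11 (37 kg), 63 kg left
truck 6: place P12 (38 kg), 25 kg left
truck 7: place P13 (35 kg), 65 kg left
truck 7: place P14 (43 kg), 22 kg left
truck 8: place P15 (37 kg), 63 kg left
truck 8: place P16 (34 kg), 29 kg left
truck 9: place P17 (34 kg), 66 kg left
truck 9: place P18 (34 kg), 32 kg left
9 trucks × 100 kg = 900 kg; used 667 kg; unused 233 kg.

233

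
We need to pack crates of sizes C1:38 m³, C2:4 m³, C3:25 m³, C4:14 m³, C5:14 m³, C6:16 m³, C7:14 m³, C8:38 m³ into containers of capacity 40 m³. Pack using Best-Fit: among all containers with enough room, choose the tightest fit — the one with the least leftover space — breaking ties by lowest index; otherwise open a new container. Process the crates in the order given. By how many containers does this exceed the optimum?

0

Best-Fit: [38] [4,25] [14,14] [16,14] [38] → 5 containers.
Total size 163 m³; any packing needs at least ⌈163/40⌉ = 5 containers.
So 5 is already optimal.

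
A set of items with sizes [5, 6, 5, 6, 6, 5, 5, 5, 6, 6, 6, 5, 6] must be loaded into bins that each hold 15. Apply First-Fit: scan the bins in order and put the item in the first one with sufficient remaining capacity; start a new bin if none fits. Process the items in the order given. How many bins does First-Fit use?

5 → bin 1 (remaining 10)
6 → bin 1 (remaining 4)
5 → bin 2 (remaining 10)
6 → bin 2 (remaining 4)
6 → bin 3 (remaining 9)
5 → bin 3 (remaining 4)
5 → bin 4 (remaining 10)
5 → bin 4 (remaining 5)
6 → bin 5 (remaining 9)
6 → bin 5 (remaining 3)
6 → bin 6 (remaining 9)
5 → bin 4 (remaining 0)
6 → bin 6 (remaining 3)
Final bins: [5,6] [5,6] [6,5] [5,5,5] [6,6] [6,6].

6 bins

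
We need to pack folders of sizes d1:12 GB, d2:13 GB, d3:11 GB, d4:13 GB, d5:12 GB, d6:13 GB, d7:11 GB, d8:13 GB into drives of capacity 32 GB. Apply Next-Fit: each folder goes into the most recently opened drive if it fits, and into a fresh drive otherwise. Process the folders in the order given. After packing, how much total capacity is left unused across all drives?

30

d1 (12 GB) → drive 1 (remaining 20 GB)
d2 (13 GB) → drive 1 (remaining 7 GB)
d3 (11 GB) → drive 2 (remaining 21 GB)
d4 (13 GB) → drive 2 (remaining 8 GB)
d5 (12 GB) → drive 3 (remaining 20 GB)
d6 (13 GB) → drive 3 (remaining 7 GB)
d7 (11 GB) → drive 4 (remaining 21 GB)
d8 (13 GB) → drive 4 (remaining 8 GB)
4 drives × 32 GB = 128 GB; used 98 GB; unused 30 GB.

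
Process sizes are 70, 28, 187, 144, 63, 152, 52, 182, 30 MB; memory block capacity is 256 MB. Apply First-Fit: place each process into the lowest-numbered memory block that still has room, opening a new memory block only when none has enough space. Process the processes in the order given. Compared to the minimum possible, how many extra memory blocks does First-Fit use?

First-Fit: [70,28,144] [187,63] [152,52,30] [182] → 4 memory blocks.
Total size 908 MB; any packing needs at least ⌈908/256⌉ = 4 memory blocks.
So 4 is already optimal.

0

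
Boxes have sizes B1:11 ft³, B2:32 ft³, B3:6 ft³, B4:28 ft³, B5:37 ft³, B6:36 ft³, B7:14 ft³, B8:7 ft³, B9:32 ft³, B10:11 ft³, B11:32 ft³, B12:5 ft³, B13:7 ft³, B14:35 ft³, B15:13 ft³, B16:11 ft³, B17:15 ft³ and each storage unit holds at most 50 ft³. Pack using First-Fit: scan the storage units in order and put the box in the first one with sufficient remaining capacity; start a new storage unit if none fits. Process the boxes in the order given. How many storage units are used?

7

B1 (11 ft³) → storage unit 1 (remaining 39 ft³)
B2 (32 ft³) → storage unit 1 (remaining 7 ft³)
B3 (6 ft³) → storage unit 1 (remaining 1 ft³)
B4 (28 ft³) → storage unit 2 (remaining 22 ft³)
B5 (37 ft³) → storage unit 3 (remaining 13 ft³)
B6 (36 ft³) → storage unit 4 (remaining 14 ft³)
B7 (14 ft³) → storage unit 2 (remaining 8 ft³)
B8 (7 ft³) → storage unit 2 (remaining 1 ft³)
B9 (32 ft³) → storage unit 5 (remaining 18 ft³)
B10 (11 ft³) → storage unit 3 (remaining 2 ft³)
B11 (32 ft³) → storage unit 6 (remaining 18 ft³)
B12 (5 ft³) → storage unit 4 (remaining 9 ft³)
B13 (7 ft³) → storage unit 4 (remaining 2 ft³)
B14 (35 ft³) → storage unit 7 (remaining 15 ft³)
B15 (13 ft³) → storage unit 5 (remaining 5 ft³)
B16 (11 ft³) → storage unit 6 (remaining 7 ft³)
B17 (15 ft³) → storage unit 7 (remaining 0 ft³)
Final storage units: [11,32,6] [28,14,7] [37,11] [36,5,7] [32,13] [32,11] [35,15].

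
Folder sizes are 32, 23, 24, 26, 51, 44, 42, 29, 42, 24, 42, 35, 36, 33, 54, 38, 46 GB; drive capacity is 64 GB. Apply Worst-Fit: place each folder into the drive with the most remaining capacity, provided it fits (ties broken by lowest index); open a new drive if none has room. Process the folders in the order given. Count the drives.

32 GB → drive 1 (remaining 32 GB)
23 GB → drive 1 (remaining 9 GB)
24 GB → drive 2 (remaining 40 GB)
26 GB → drive 2 (remaining 14 GB)
51 GB → drive 3 (remaining 13 GB)
44 GB → drive 4 (remaining 20 GB)
42 GB → drive 5 (remaining 22 GB)
29 GB → drive 6 (remaining 35 GB)
42 GB → drive 7 (remaining 22 GB)
24 GB → drive 6 (remaining 11 GB)
42 GB → drive 8 (remaining 22 GB)
35 GB → drive 9 (remaining 29 GB)
36 GB → drive 10 (remaining 28 GB)
33 GB → drive 11 (remaining 31 GB)
54 GB → drive 12 (remaining 10 GB)
38 GB → drive 13 (remaining 26 GB)
46 GB → drive 14 (remaining 18 GB)

14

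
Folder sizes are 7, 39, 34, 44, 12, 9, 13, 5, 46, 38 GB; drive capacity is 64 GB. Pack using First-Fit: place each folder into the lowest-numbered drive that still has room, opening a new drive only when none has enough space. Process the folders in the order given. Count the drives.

drive 1: place 7 GB, 57 GB left
drive 1: place 39 GB, 18 GB left
drive 2: place 34 GB, 30 GB left
drive 3: place 44 GB, 20 GB left
drive 1: place 12 GB, 6 GB left
drive 2: place 9 GB, 21 GB left
drive 2: place 13 GB, 8 GB left
drive 1: place 5 GB, 1 GB left
drive 4: place 46 GB, 18 GB left
drive 5: place 38 GB, 26 GB left
Final drives: [7,39,12,5] [34,9,13] [44] [46] [38].

5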